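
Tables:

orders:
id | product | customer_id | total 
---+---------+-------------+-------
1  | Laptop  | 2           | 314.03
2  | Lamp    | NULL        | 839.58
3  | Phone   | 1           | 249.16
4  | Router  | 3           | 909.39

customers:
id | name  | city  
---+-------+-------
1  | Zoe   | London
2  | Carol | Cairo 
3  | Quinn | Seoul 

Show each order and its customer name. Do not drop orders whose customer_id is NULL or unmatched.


LEFT JOIN keeps every row from orders (the left table); where customer_id has no match in customers, the customer columns become NULL. Walk through each order:
  - order 1 (Laptop): customer_id=2 -> matches Carol
  - order 2 (Lamp): customer_id=NULL, no match -> kept with NULL
  - order 3 (Phone): customer_id=1 -> matches Zoe
  - order 4 (Router): customer_id=3 -> matches Quinn
All 4 rows appear; 1 has NULL customer.

SQL:
SELECT a.product, b.name AS customer
FROM orders a
LEFT JOIN customers b ON a.customer_id = b.id

Result:
product | customer
--------+---------
Laptop  | Carol   
Lamp    | NULL    
Phone   | Zoe     
Router  | Quinn   


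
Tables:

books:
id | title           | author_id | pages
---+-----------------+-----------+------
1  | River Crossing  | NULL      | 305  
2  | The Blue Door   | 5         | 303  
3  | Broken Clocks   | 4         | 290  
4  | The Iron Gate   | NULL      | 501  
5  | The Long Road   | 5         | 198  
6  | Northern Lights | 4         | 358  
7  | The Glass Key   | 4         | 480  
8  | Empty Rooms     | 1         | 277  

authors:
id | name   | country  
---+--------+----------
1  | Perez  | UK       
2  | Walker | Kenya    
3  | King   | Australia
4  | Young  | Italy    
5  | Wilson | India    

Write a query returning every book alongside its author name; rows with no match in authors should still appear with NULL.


LEFT JOIN keeps every row from books (the left table); where author_id has no match in authors, the author columns become NULL. Walk through each book:
  - book 1 (River Crossing): author_id=NULL, no match -> kept with NULL
  - book 2 (The Blue Door): author_id=5 -> matches Wilson
  - book 3 (Broken Clocks): author_id=4 -> matches Young
  - book 4 (The Iron Gate): author_id=NULL, no match -> kept with NULL
  - book 5 (The Long Road): author_id=5 -> matches Wilson
  - book 6 (Northern Lights): author_id=4 -> matches Young
  - book 7 (The Glass Key): author_id=4 -> matches Young
  - book 8 (Empty Rooms): author_id=1 -> matches Perez
All 8 rows appear; 2 have NULL author.

SQL:
SELECT a.title, b.name AS author
FROM books a
LEFT JOIN authors b ON a.author_id = b.id

Result:
title           | author
----------------+-------
River Crossing  | NULL  
The Blue Door   | Wilson
Broken Clocks   | Young 
The Iron Gate   | NULL  
The Long Road   | Wilson
Northern Lights | Young 
The Glass Key   | Young 
Empty Rooms     | Perez 


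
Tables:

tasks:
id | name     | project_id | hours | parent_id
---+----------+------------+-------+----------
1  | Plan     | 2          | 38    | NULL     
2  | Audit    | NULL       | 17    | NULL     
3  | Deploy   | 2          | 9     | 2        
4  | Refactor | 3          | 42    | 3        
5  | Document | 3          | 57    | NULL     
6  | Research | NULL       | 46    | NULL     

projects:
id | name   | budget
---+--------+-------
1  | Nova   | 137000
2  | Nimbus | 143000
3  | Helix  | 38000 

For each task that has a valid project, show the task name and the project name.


INNER JOIN keeps only tasks rows whose project_id matches an id in projects. Walk through each task:
  - task 1 (Plan): project_id=2 -> matches Nimbus
  - task 2 (Audit): project_id=NULL, no match -> dropped
  - task 3 (Deploy): project_id=2 -> matches Nimbus
  - task 4 (Refactor): project_id=3 -> matches Helix
  - task 5 (Document): project_id=3 -> matches Helix
  - task 6 (Research): project_id=NULL, no match -> dropped
So 2 of 6 rows are dropped.

SQL:
SELECT a.name, b.name AS project
FROM tasks a
INNER JOIN projects b ON a.project_id = b.id

Result:
name     | project
---------+--------
Plan     | Nimbus 
Deploy   | Nimbus 
Refactor | Helix  
Document | Helix  


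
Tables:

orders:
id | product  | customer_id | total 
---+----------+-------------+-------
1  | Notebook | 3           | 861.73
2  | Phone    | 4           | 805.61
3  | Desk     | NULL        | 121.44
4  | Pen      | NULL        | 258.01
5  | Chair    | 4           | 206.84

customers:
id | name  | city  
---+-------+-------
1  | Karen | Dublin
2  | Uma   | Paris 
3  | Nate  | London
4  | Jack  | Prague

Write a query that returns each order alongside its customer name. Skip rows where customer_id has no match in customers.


INNER JOIN keeps only orders rows whose customer_id matches an id in customers. Walk through each order:
  - order 1 (Notebook): customer_id=3 -> matches Nate
  - order 2 (Phone): customer_id=4 -> matches Jack
  - order 3 (Desk): customer_id=NULL, no match -> dropped
  - order 4 (Pen): customer_id=NULL, no match -> dropped
  - order 5 (Chair): customer_id=4 -> matches Jack
So 2 of 5 rows are dropped.

SQL:
SELECT a.product, b.name AS customer
FROM orders a
INNER JOIN customers b ON a.customer_id = b.id

Result:
product  | customer
---------+---------
Notebook | Nate    
Phone    | Jack    
Chair    | Jack    


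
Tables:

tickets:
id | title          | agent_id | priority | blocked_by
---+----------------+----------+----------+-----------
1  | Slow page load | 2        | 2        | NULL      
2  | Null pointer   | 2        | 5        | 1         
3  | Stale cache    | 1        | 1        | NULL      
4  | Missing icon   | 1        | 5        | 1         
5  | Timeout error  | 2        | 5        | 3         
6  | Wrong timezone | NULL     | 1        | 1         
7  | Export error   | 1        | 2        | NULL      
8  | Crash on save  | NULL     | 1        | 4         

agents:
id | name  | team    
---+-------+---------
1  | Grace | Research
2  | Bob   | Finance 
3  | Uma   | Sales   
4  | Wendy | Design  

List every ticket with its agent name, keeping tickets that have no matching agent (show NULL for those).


LEFT JOIN keeps every row from tickets (the left table); where agent_id has no match in agents, the agent columns become NULL. Walk through each ticket:
  - ticket 1 (Slow page load): agent_id=2 -> matches Bob
  - ticket 2 (Null pointer): agent_id=2 -> matches Bob
  - ticket 3 (Stale cache): agent_id=1 -> matches Grace
  - ticket 4 (Missing icon): agent_id=1 -> matches Grace
  - ticket 5 (Timeout error): agent_id=2 -> matches Bob
  - ticket 6 (Wrong timezone): agent_id=NULL, no match -> kept with NULL
  - ticket 7 (Export error): agent_id=1 -> matches Grace
  - ticket 8 (Crash on save): agent_id=NULL, no match -> kept with NULL
All 8 rows appear; 2 have NULL agent.

SQL:
SELECT a.title, b.name AS agent
FROM tickets a
LEFT JOIN agents b ON a.agent_id = b.id

Result:
title          | agent
---------------+------
Slow page load | Bob  
Null pointer   | Bob  
Stale cache    | Grace
Missing icon   | Grace
Timeout error  | Bob  
Wrong timezone | NULL 
Export error   | Grace
Crash on save  | NULL 


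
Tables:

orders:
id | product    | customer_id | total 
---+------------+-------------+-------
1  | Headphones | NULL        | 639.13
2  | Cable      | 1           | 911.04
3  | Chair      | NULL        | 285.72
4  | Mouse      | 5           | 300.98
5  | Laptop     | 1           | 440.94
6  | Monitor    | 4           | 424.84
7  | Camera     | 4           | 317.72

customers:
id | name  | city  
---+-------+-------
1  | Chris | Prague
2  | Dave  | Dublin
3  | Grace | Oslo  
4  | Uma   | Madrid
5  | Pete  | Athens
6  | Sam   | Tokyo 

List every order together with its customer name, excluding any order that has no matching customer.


INNER JOIN keeps only orders rows whose customer_id matches an id in customers. Walk through each order:
  - order 1 (Headphones): customer_id=NULL, no match -> dropped
  - order 2 (Cable): customer_id=1 -> matches Chris
  - order 3 (Chair): customer_id=NULL, no match -> dropped
  - order 4 (Mouse): customer_id=5 -> matches Pete
  - order 5 (Laptop): customer_id=1 -> matches Chris
  - order 6 (Monitor): customer_id=4 -> matches Uma
  - order 7 (Camera): customer_id=4 -> matches Uma
So 2 of 7 rows are dropped.

SQL:
SELECT a.product, b.name AS customer
FROM orders a
INNER JOIN customers b ON a.customer_id = b.id

Result:
product | customer
--------+---------
Cable   | Chris   
Mouse   | Pete    
Laptop  | Chris   
Monitor | Uma     
Camera  | Uma     


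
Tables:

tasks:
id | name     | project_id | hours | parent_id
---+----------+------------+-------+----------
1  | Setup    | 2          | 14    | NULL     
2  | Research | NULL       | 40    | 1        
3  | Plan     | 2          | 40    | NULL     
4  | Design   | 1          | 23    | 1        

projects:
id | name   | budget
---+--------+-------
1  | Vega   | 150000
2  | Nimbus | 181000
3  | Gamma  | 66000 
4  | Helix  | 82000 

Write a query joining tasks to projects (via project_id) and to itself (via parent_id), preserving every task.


Two LEFT JOINs from the same base table tasks: one to projects via project_id, one to tasks itself via parent_id. Both are LEFT so every task is preserved.
Match against projects:
  - task 1 (Setup): project_id=2 -> matches Nimbus
  - task 2 (Research): project_id=NULL, no match -> kept with NULL
  - task 3 (Plan): project_id=2 -> matches Nimbus
  - task 4 (Design): project_id=1 -> matches Vega
Match against tasks (self):
  - task 1 (Setup): parent_id=NULL -> NULL
  - task 2 (Research): parent_id=1 -> Setup
  - task 3 (Plan): parent_id=NULL -> NULL
  - task 4 (Design): parent_id=1 -> Setup

SQL:
SELECT a.name, b.name AS project, c.name AS parent
FROM tasks a
LEFT JOIN projects b ON a.project_id = b.id
LEFT JOIN tasks c ON a.parent_id = c.id

Result:
name     | project | parent
---------+---------+-------
Setup    | Nimbus  | NULL  
Research | NULL    | Setup 
Plan     | Nimbus  | NULL  
Design   | Vega    | Setup 


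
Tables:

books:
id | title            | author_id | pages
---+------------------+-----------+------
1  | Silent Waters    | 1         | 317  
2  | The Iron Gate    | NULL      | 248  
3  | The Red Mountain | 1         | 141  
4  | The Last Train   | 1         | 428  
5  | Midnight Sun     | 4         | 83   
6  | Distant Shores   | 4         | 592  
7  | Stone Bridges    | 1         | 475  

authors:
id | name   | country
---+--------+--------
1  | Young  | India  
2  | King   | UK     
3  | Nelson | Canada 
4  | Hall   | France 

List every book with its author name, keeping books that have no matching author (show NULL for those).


LEFT JOIN keeps every row from books (the left table); where author_id has no match in authors, the author columns become NULL. Walk through each book:
  - book 1 (Silent Waters): author_id=1 -> matches Young
  - book 2 (The Iron Gate): author_id=NULL, no match -> kept with NULL
  - book 3 (The Red Mountain): author_id=1 -> matches Young
  - book 4 (The Last Train): author_id=1 -> matches Young
  - book 5 (Midnight Sun): author_id=4 -> matches Hall
  - book 6 (Distant Shores): author_id=4 -> matches Hall
  - book 7 (Stone Bridges): author_id=1 -> matches Young
All 7 rows appear; 1 has NULL author.

SQL:
SELECT a.title, b.name AS author
FROM books a
LEFT JOIN authors b ON a.author_id = b.id

Result:
title            | author
-----------------+-------
Silent Waters    | Young 
The Iron Gate    | NULL  
The Red Mountain | Young 
The Last Train   | Young 
Midnight Sun     | Hall  
Distant Shores   | Hall  
Stone Bridges    | Young 


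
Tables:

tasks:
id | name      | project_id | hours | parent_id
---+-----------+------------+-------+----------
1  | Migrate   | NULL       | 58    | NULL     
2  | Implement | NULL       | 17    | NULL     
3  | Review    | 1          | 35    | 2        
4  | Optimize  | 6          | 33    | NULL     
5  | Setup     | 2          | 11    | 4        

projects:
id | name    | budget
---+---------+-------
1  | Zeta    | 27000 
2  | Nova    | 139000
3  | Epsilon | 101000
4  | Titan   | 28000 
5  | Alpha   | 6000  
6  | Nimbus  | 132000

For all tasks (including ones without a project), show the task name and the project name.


LEFT JOIN keeps every row from tasks (the left table); where project_id has no match in projects, the project columns become NULL. Walk through each task:
  - task 1 (Migrate): project_id=NULL, no match -> kept with NULL
  - task 2 (Implement): project_id=NULL, no match -> kept with NULL
  - task 3 (Review): project_id=1 -> matches Zeta
  - task 4 (Optimize): project_id=6 -> matches Nimbus
  - task 5 (Setup): project_id=2 -> matches Nova
All 5 rows appear; 2 have NULL project.

SQL:
SELECT a.name, b.name AS project
FROM tasks a
LEFT JOIN projects b ON a.project_id = b.id

Result:
name      | project
----------+--------
Migrate   | NULL   
Implement | NULL   
Review    | Zeta   
Optimize  | Nimbus 
Setup     | Nova   


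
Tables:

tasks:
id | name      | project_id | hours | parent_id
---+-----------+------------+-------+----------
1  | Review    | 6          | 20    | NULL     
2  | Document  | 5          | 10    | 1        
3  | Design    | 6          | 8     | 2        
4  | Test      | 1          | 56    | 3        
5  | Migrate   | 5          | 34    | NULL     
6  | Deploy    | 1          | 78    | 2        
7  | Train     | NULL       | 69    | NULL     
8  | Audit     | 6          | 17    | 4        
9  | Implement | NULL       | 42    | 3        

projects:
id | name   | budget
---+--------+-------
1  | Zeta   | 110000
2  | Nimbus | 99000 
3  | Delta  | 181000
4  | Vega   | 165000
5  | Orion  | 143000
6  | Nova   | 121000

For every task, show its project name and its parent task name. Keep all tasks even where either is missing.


Two LEFT JOINs from the same base table tasks: one to projects via project_id, one to tasks itself via parent_id. Both are LEFT so every task is preserved.
Match against projects:
  - task 1 (Review): project_id=6 -> matches Nova
  - task 2 (Document): project_id=5 -> matches Orion
  - task 3 (Design): project_id=6 -> matches Nova
  - task 4 (Test): project_id=1 -> matches Zeta
  - task 5 (Migrate): project_id=5 -> matches Orion
  - task 6 (Deploy): project_id=1 -> matches Zeta
  - task 7 (Train): project_id=NULL, no match -> kept with NULL
  - task 8 (Audit): project_id=6 -> matches Nova
  - task 9 (Implement): project_id=NULL, no match -> kept with NULL
Match against tasks (self):
  - task 1 (Review): parent_id=NULL -> NULL
  - task 2 (Document): parent_id=1 -> Review
  - task 3 (Design): parent_id=2 -> Document
  - task 4 (Test): parent_id=3 -> Design
  - task 5 (Migrate): parent_id=NULL -> NULL
  - task 6 (Deploy): parent_id=2 -> Document
  - task 7 (Train): parent_id=NULL -> NULL
  - task 8 (Audit): parent_id=4 -> Test
  - task 9 (Implement): parent_id=3 -> Design

SQL:
SELECT a.name, b.name AS project, c.name AS parent
FROM tasks a
LEFT JOIN projects b ON a.project_id = b.id
LEFT JOIN tasks c ON a.parent_id = c.id

Result:
name      | project | parent  
----------+---------+---------
Review    | Nova    | NULL    
Document  | Orion   | Review  
Design    | Nova    | Document
Test      | Zeta    | Design  
Migrate   | Orion   | NULL    
Deploy    | Zeta    | Document
Train     | NULL    | NULL    
Audit     | Nova    | Test    
Implement | NULL    | Design  


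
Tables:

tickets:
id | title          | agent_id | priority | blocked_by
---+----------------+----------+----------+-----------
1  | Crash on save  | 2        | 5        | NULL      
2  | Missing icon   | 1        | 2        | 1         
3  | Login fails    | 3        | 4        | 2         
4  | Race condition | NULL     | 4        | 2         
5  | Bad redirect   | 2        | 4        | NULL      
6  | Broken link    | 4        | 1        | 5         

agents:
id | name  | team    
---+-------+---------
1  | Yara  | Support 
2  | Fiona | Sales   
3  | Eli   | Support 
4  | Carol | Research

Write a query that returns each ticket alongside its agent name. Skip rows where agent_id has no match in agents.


INNER JOIN keeps only tickets rows whose agent_id matches an id in agents. Walk through each ticket:
  - ticket 1 (Crash on save): agent_id=2 -> matches Fiona
  - ticket 2 (Missing icon): agent_id=1 -> matches Yara
  - ticket 3 (Login fails): agent_id=3 -> matches Eli
  - ticket 4 (Race condition): agent_id=NULL, no match -> dropped
  - ticket 5 (Bad redirect): agent_id=2 -> matches Fiona
  - ticket 6 (Broken link): agent_id=4 -> matches Carol
So 1 of 6 rows is dropped.

SQL:
SELECT a.title, b.name AS agent
FROM tickets a
INNER JOIN agents b ON a.agent_id = b.id

Result:
title         | agent
--------------+------
Crash on save | Fiona
Missing icon  | Yara 
Login fails   | Eli  
Bad redirect  | Fiona
Broken link   | Carol


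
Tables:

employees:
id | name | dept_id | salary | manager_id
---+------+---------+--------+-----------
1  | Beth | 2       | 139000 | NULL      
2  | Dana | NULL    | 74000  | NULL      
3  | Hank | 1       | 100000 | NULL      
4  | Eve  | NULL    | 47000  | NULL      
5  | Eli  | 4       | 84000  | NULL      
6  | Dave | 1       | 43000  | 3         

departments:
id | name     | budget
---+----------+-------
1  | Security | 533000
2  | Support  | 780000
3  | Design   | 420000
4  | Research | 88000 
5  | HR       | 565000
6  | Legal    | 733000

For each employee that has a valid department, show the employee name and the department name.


INNER JOIN keeps only employees rows whose dept_id matches an id in departments. Walk through each employee:
  - employee 1 (Beth): dept_id=2 -> matches Support
  - employee 2 (Dana): dept_id=NULL, no match -> dropped
  - employee 3 (Hank): dept_id=1 -> matches Security
  - employee 4 (Eve): dept_id=NULL, no match -> dropped
  - employee 5 (Eli): dept_id=4 -> matches Research
  - employee 6 (Dave): dept_id=1 -> matches Security
So 2 of 6 rows are dropped.

SQL:
SELECT a.name, b.name AS department
FROM employees a
INNER JOIN departments b ON a.dept_id = b.id

Result:
name | department
-----+-----------
Beth | Support   
Hank | Security  
Eli  | Research  
Dave | Security  


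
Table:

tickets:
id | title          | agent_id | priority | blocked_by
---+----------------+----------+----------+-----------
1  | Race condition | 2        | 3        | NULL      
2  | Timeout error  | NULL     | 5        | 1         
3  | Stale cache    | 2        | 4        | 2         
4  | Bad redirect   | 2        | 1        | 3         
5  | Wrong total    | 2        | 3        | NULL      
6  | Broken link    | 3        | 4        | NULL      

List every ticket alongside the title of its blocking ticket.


This is a self-join: tickets is joined to a second copy of itself, matching each row's blocked_by to another row's id. Use LEFT JOIN so rows with blocked_by=NULL are kept.
  - ticket 1 (Race condition): blocked_by=NULL -> NULL
  - ticket 2 (Timeout error): blocked_by=1 -> Race condition
  - ticket 3 (Stale cache): blocked_by=2 -> Timeout error
  - ticket 4 (Bad redirect): blocked_by=3 -> Stale cache
  - ticket 5 (Wrong total): blocked_by=NULL -> NULL
  - ticket 6 (Broken link): blocked_by=NULL -> NULL

SQL:
SELECT a.title AS item, b.title AS blocked_by
FROM tickets a
LEFT JOIN tickets b ON a.blocked_by = b.id

Result:
item           | blocked_by    
---------------+---------------
Race condition | NULL          
Timeout error  | Race condition
Stale cache    | Timeout error 
Bad redirect   | Stale cache   
Wrong total    | NULL          
Broken link    | NULL          


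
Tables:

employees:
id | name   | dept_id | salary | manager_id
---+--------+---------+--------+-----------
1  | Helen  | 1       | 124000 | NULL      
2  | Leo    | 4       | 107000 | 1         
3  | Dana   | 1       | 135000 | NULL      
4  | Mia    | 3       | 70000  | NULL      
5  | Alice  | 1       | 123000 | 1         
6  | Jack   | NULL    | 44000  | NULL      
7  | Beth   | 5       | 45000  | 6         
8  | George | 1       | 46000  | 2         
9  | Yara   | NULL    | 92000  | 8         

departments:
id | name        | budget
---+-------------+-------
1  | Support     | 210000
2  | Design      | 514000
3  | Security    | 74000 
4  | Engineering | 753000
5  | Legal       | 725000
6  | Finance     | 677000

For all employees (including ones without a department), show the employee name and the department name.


LEFT JOIN keeps every row from employees (the left table); where dept_id has no match in departments, the department columns become NULL. Walk through each employee:
  - employee 1 (Helen): dept_id=1 -> matches Support
  - employee 2 (Leo): dept_id=4 -> matches Engineering
  - employee 3 (Dana): dept_id=1 -> matches Support
  - employee 4 (Mia): dept_id=3 -> matches Security
  - employee 5 (Alice): dept_id=1 -> matches Support
  - employee 6 (Jack): dept_id=NULL, no match -> kept with NULL
  - employee 7 (Beth): dept_id=5 -> matches Legal
  - employee 8 (George): dept_id=1 -> matches Support
  - employee 9 (Yara): dept_id=NULL, no match -> kept with NULL
All 9 rows appear; 2 have NULL department.

SQL:
SELECT a.name, b.name AS department
FROM employees a
LEFT JOIN departments b ON a.dept_id = b.id

Result:
name   | department 
-------+------------
Helen  | Support    
Leo    | Engineering
Dana   | Support    
Mia    | Security   
Alice  | Support    
Jack   | NULL       
Beth   | Legal      
George | Support    
Yara   | NULL       


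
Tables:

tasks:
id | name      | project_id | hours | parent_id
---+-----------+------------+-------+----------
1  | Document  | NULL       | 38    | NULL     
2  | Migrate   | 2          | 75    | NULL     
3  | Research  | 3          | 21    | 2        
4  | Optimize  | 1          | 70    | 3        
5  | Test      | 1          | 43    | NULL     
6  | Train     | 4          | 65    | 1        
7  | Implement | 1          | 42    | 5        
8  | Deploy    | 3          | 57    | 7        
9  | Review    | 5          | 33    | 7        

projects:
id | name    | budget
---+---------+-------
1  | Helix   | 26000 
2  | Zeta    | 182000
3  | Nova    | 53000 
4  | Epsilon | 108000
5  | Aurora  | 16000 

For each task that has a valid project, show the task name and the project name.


INNER JOIN keeps only tasks rows whose project_id matches an id in projects. Walk through each task:
  - task 1 (Document): project_id=NULL, no match -> dropped
  - task 2 (Migrate): project_id=2 -> matches Zeta
  - task 3 (Research): project_id=3 -> matches Nova
  - task 4 (Optimize): project_id=1 -> matches Helix
  - task 5 (Test): project_id=1 -> matches Helix
  - task 6 (Train): project_id=4 -> matches Epsilon
  - task 7 (Implement): project_id=1 -> matches Helix
  - task 8 (Deploy): project_id=3 -> matches Nova
  - task 9 (Review): project_id=5 -> matches Aurora
So 1 of 9 rows is dropped.

SQL:
SELECT a.name, b.name AS project
FROM tasks a
INNER JOIN projects b ON a.project_id = b.id

Result:
name      | project
----------+--------
Migrate   | Zeta   
Research  | Nova   
Optimize  | Helix  
Test      | Helix  
Train     | Epsilon
Implement | Helix  
Deploy    | Nova   
Review    | Aurora 


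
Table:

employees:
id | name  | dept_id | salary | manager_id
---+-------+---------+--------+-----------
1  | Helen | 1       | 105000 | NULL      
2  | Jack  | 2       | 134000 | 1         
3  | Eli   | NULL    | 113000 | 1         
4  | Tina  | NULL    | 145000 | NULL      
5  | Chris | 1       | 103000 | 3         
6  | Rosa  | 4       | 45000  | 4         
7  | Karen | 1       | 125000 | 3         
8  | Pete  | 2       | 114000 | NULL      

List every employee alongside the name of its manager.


This is a self-join: employees is joined to a second copy of itself, matching each row's manager_id to another row's id. Use LEFT JOIN so rows with manager_id=NULL are kept.
  - employee 1 (Helen): manager_id=NULL -> NULL
  - employee 2 (Jack): manager_id=1 -> Helen
  - employee 3 (Eli): manager_id=1 -> Helen
  - employee 4 (Tina): manager_id=NULL -> NULL
  - employee 5 (Chris): manager_id=3 -> Eli
  - employee 6 (Rosa): manager_id=4 -> Tina
  - employee 7 (Karen): manager_id=3 -> Eli
  - employee 8 (Pete): manager_id=NULL -> NULL

SQL:
SELECT a.name AS item, b.name AS manager
FROM employees a
LEFT JOIN employees b ON a.manager_id = b.id

Result:
item  | manager
------+--------
Helen | NULL   
Jack  | Helen  
Eli   | Helen  
Tina  | NULL   
Chris | Eli    
Rosa  | Tina   
Karen | Eli    
Pete  | NULL   


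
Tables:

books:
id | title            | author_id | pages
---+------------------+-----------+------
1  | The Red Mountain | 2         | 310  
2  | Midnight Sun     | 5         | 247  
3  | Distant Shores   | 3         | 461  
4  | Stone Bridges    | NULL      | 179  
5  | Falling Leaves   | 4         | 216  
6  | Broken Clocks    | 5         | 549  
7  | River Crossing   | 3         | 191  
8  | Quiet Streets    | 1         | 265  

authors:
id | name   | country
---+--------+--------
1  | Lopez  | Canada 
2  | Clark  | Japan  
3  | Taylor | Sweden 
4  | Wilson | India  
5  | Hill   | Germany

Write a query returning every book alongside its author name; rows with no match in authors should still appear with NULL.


LEFT JOIN keeps every row from books (the left table); where author_id has no match in authors, the author columns become NULL. Walk through each book:
  - book 1 (The Red Mountain): author_id=2 -> matches Clark
  - book 2 (Midnight Sun): author_id=5 -> matches Hill
  - book 3 (Distant Shores): author_id=3 -> matches Taylor
  - book 4 (Stone Bridges): author_id=NULL, no match -> kept with NULL
  - book 5 (Falling Leaves): author_id=4 -> matches Wilson
  - book 6 (Broken Clocks): author_id=5 -> matches Hill
  - book 7 (River Crossing): author_id=3 -> matches Taylor
  - book 8 (Quiet Streets): author_id=1 -> matches Lopez
All 8 rows appear; 1 has NULL author.

SQL:
SELECT a.title, b.name AS author
FROM books a
LEFT JOIN authors b ON a.author_id = b.id

Result:
title            | author
-----------------+-------
The Red Mountain | Clark 
Midnight Sun     | Hill  
Distant Shores   | Taylor
Stone Bridges    | NULL  
Falling Leaves   | Wilson
Broken Clocks    | Hill  
River Crossing   | Taylor
Quiet Streets    | Lopez 


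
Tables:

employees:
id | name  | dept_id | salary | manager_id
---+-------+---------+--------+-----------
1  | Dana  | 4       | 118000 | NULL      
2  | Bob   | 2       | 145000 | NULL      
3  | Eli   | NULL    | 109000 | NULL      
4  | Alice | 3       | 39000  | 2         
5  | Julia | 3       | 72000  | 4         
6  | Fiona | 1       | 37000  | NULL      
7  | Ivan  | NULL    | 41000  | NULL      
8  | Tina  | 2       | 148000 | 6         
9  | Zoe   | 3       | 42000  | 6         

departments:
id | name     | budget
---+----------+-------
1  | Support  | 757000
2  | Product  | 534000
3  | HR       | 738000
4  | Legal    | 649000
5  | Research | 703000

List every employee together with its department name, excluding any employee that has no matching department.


INNER JOIN keeps only employees rows whose dept_id matches an id in departments. Walk through each employee:
  - employee 1 (Dana): dept_id=4 -> matches Legal
  - employee 2 (Bob): dept_id=2 -> matches Product
  - employee 3 (Eli): dept_id=NULL, no match -> dropped
  - employee 4 (Alice): dept_id=3 -> matches HR
  - employee 5 (Julia): dept_id=3 -> matches HR
  - employee 6 (Fiona): dept_id=1 -> matches Support
  - employee 7 (Ivan): dept_id=NULL, no match -> dropped
  - employee 8 (Tina): dept_id=2 -> matches Product
  - employee 9 (Zoe): dept_id=3 -> matches HR
So 2 of 9 rows are dropped.

SQL:
SELECT a.name, b.name AS department
FROM employees a
INNER JOIN departments b ON a.dept_id = b.id

Result:
name  | department
------+-----------
Dana  | Legal     
Bob   | Product   
Alice | HR        
Julia | HR        
Fiona | Support   
Tina  | Product   
Zoe   | HR        


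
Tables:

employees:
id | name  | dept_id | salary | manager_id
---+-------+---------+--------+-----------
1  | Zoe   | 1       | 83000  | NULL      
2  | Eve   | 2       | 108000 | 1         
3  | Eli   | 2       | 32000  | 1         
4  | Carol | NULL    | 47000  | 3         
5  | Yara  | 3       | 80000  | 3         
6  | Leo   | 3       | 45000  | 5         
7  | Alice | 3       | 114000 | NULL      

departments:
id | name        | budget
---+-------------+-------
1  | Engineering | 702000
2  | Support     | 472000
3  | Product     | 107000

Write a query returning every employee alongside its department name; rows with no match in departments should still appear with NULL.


LEFT JOIN keeps every row from employees (the left table); where dept_id has no match in departments, the department columns become NULL. Walk through each employee:
  - employee 1 (Zoe): dept_id=1 -> matches Engineering
  - employee 2 (Eve): dept_id=2 -> matches Support
  - employee 3 (Eli): dept_id=2 -> matches Support
  - employee 4 (Carol): dept_id=NULL, no match -> kept with NULL
  - employee 5 (Yara): dept_id=3 -> matches Product
  - employee 6 (Leo): dept_id=3 -> matches Product
  - employee 7 (Alice): dept_id=3 -> matches Product
All 7 rows appear; 1 has NULL department.

SQL:
SELECT a.name, b.name AS department
FROM employees a
LEFT JOIN departments b ON a.dept_id = b.id

Result:
name  | department 
------+------------
Zoe   | Engineering
Eve   | Support    
Eli   | Support    
Carol | NULL       
Yara  | Product    
Leo   | Product    
Alice | Product    


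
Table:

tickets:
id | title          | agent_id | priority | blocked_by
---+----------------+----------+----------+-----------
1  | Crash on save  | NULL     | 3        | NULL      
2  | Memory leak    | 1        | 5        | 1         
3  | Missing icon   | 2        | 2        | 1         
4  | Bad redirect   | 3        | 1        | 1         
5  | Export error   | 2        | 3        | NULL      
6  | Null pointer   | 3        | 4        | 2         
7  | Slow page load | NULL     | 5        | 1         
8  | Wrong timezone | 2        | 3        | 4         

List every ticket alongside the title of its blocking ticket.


This is a self-join: tickets is joined to a second copy of itself, matching each row's blocked_by to another row's id. Use LEFT JOIN so rows with blocked_by=NULL are kept.
  - ticket 1 (Crash on save): blocked_by=NULL -> NULL
  - ticket 2 (Memory leak): blocked_by=1 -> Crash on save
  - ticket 3 (Missing icon): blocked_by=1 -> Crash on save
  - ticket 4 (Bad redirect): blocked_by=1 -> Crash on save
  - ticket 5 (Export error): blocked_by=NULL -> NULL
  - ticket 6 (Null pointer): blocked_by=2 -> Memory leak
  - ticket 7 (Slow page load): blocked_by=1 -> Crash on save
  - ticket 8 (Wrong timezone): blocked_by=4 -> Bad redirect

SQL:
SELECT a.title AS item, b.title AS blocked_by
FROM tickets a
LEFT JOIN tickets b ON a.blocked_by = b.id

Result:
item           | blocked_by   
---------------+--------------
Crash on save  | NULL         
Memory leak    | Crash on save
Missing icon   | Crash on save
Bad redirect   | Crash on save
Export error   | NULL         
Null pointer   | Memory leak  
Slow page load | Crash on save
Wrong timezone | Bad redirect 


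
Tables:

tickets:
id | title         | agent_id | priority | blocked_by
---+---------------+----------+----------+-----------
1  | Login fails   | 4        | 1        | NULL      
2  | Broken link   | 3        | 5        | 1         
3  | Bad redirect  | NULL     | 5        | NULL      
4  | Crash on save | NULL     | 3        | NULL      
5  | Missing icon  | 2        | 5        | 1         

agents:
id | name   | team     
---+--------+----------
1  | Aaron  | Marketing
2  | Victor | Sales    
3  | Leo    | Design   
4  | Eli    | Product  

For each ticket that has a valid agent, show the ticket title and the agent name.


INNER JOIN keeps only tickets rows whose agent_id matches an id in agents. Walk through each ticket:
  - ticket 1 (Login fails): agent_id=4 -> matches Eli
  - ticket 2 (Broken link): agent_id=3 -> matches Leo
  - ticket 3 (Bad redirect): agent_id=NULL, no match -> dropped
  - ticket 4 (Crash on save): agent_id=NULL, no match -> dropped
  - ticket 5 (Missing icon): agent_id=2 -> matches Victor
So 2 of 5 rows are dropped.

SQL:
SELECT a.title, b.name AS agent
FROM tickets a
INNER JOIN agents b ON a.agent_id = b.id

Result:
title        | agent 
-------------+-------
Login fails  | Eli   
Broken link  | Leo   
Missing icon | Victor


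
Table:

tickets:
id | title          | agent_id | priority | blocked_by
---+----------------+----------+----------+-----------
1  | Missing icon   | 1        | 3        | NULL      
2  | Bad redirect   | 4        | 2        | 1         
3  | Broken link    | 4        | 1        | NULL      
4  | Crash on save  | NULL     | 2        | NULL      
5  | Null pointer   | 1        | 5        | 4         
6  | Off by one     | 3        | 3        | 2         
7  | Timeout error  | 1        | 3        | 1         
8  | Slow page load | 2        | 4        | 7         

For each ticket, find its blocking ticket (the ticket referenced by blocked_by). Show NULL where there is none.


This is a self-join: tickets is joined to a second copy of itself, matching each row's blocked_by to another row's id. Use LEFT JOIN so rows with blocked_by=NULL are kept.
  - ticket 1 (Missing icon): blocked_by=NULL -> NULL
  - ticket 2 (Bad redirect): blocked_by=1 -> Missing icon
  - ticket 3 (Broken link): blocked_by=NULL -> NULL
  - ticket 4 (Crash on save): blocked_by=NULL -> NULL
  - ticket 5 (Null pointer): blocked_by=4 -> Crash on save
  - ticket 6 (Off by one): blocked_by=2 -> Bad redirect
  - ticket 7 (Timeout error): blocked_by=1 -> Missing icon
  - ticket 8 (Slow page load): blocked_by=7 -> Timeout error

SQL:
SELECT a.title AS item, b.title AS blocked_by
FROM tickets a
LEFT JOIN tickets b ON a.blocked_by = b.id

Result:
item           | blocked_by   
---------------+--------------
Missing icon   | NULL         
Bad redirect   | Missing icon 
Broken link    | NULL         
Crash on save  | NULL         
Null pointer   | Crash on save
Off by one     | Bad redirect 
Timeout error  | Missing icon 
Slow page load | Timeout error


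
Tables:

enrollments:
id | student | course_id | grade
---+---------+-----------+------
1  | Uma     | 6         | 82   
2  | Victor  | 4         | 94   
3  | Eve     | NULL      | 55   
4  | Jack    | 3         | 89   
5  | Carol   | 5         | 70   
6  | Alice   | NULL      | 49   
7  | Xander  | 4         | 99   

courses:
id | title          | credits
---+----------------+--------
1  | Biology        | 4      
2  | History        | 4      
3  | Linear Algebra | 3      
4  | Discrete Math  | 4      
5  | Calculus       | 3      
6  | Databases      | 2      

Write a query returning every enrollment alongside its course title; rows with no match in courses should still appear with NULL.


LEFT JOIN keeps every row from enrollments (the left table); where course_id has no match in courses, the course columns become NULL. Walk through each enrollment:
  - enrollment 1 (Uma): course_id=6 -> matches Databases
  - enrollment 2 (Victor): course_id=4 -> matches Discrete Math
  - enrollment 3 (Eve): course_id=NULL, no match -> kept with NULL
  - enrollment 4 (Jack): course_id=3 -> matches Linear Algebra
  - enrollment 5 (Carol): course_id=5 -> matches Calculus
  - enrollment 6 (Alice): course_id=NULL, no match -> kept with NULL
  - enrollment 7 (Xander): course_id=4 -> matches Discrete Math
All 7 rows appear; 2 have NULL course.

SQL:
SELECT a.student, b.title AS course
FROM enrollments a
LEFT JOIN courses b ON a.course_id = b.id

Result:
student | course        
--------+---------------
Uma     | Databases     
Victor  | Discrete Math 
Eve     | NULL          
Jack    | Linear Algebra
Carol   | Calculus      
Alice   | NULL          
Xander  | Discrete Math 


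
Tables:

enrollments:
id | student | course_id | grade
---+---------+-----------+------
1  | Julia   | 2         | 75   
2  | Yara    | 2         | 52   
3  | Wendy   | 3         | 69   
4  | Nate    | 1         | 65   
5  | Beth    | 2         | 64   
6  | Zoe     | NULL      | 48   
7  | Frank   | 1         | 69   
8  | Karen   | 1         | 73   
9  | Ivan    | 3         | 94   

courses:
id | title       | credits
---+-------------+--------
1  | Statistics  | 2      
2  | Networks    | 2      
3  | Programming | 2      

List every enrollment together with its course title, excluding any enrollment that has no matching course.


INNER JOIN keeps only enrollments rows whose course_id matches an id in courses. Walk through each enrollment:
  - enrollment 1 (Julia): course_id=2 -> matches Networks
  - enrollment 2 (Yara): course_id=2 -> matches Networks
  - enrollment 3 (Wendy): course_id=3 -> matches Programming
  - enrollment 4 (Nate): course_id=1 -> matches Statistics
  - enrollment 5 (Beth): course_id=2 -> matches Networks
  - enrollment 6 (Zoe): course_id=NULL, no match -> dropped
  - enrollment 7 (Frank): course_id=1 -> matches Statistics
  - enrollment 8 (Karen): course_id=1 -> matches Statistics
  - enrollment 9 (Ivan): course_id=3 -> matches Programming
So 1 of 9 rows is dropped.

SQL:
SELECT a.student, b.title AS course
FROM enrollments a
INNER JOIN courses b ON a.course_id = b.id

Result:
student | course     
--------+------------
Julia   | Networks   
Yara    | Networks   
Wendy   | Programming
Nate    | Statistics 
Beth    | Networks   
Frank   | Statistics 
Karen   | Statistics 
Ivan    | Programming


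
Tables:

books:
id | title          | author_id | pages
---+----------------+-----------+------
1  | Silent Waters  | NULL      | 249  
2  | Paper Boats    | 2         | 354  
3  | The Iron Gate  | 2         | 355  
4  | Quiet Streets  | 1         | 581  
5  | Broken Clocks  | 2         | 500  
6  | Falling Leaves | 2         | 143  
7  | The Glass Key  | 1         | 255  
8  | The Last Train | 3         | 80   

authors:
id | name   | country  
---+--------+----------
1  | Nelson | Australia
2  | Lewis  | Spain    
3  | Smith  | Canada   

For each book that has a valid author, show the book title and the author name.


INNER JOIN keeps only books rows whose author_id matches an id in authors. Walk through each book:
  - book 1 (Silent Waters): author_id=NULL, no match -> dropped
  - book 2 (Paper Boats): author_id=2 -> matches Lewis
  - book 3 (The Iron Gate): author_id=2 -> matches Lewis
  - book 4 (Quiet Streets): author_id=1 -> matches Nelson
  - book 5 (Broken Clocks): author_id=2 -> matches Lewis
  - book 6 (Falling Leaves): author_id=2 -> matches Lewis
  - book 7 (The Glass Key): author_id=1 -> matches Nelson
  - book 8 (The Last Train): author_id=3 -> matches Smith
So 1 of 8 rows is dropped.

SQL:
SELECT a.title, b.name AS author
FROM books a
INNER JOIN authors b ON a.author_id = b.id

Result:
title          | author
---------------+-------
Paper Boats    | Lewis 
The Iron Gate  | Lewis 
Quiet Streets  | Nelson
Broken Clocks  | Lewis 
Falling Leaves | Lewis 
The Glass Key  | Nelson
The Last Train | Smith 


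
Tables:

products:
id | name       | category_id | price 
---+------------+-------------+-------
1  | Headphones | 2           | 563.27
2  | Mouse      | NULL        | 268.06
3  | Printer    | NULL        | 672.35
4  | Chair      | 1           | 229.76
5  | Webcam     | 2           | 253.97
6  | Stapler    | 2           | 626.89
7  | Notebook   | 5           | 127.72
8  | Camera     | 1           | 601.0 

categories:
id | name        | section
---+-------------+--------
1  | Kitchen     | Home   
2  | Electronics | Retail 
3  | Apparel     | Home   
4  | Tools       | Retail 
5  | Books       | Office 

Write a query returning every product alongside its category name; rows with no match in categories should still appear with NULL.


LEFT JOIN keeps every row from products (the left table); where category_id has no match in categories, the category columns become NULL. Walk through each product:
  - product 1 (Headphones): category_id=2 -> matches Electronics
  - product 2 (Mouse): category_id=NULL, no match -> kept with NULL
  - product 3 (Printer): category_id=NULL, no match -> kept with NULL
  - product 4 (Chair): category_id=1 -> matches Kitchen
  - product 5 (Webcam): category_id=2 -> matches Electronics
  - product 6 (Stapler): category_id=2 -> matches Electronics
  - product 7 (Notebook): category_id=5 -> matches Books
  - product 8 (Camera): category_id=1 -> matches Kitchen
All 8 rows appear; 2 have NULL category.

SQL:
SELECT a.name, b.name AS category
FROM products a
LEFT JOIN categories b ON a.category_id = b.id

Result:
name       | category   
-----------+------------
Headphones | Electronics
Mouse      | NULL       
Printer    | NULL       
Chair      | Kitchen    
Webcam     | Electronics
Stapler    | Electronics
Notebook   | Books      
Camera     | Kitchen    
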